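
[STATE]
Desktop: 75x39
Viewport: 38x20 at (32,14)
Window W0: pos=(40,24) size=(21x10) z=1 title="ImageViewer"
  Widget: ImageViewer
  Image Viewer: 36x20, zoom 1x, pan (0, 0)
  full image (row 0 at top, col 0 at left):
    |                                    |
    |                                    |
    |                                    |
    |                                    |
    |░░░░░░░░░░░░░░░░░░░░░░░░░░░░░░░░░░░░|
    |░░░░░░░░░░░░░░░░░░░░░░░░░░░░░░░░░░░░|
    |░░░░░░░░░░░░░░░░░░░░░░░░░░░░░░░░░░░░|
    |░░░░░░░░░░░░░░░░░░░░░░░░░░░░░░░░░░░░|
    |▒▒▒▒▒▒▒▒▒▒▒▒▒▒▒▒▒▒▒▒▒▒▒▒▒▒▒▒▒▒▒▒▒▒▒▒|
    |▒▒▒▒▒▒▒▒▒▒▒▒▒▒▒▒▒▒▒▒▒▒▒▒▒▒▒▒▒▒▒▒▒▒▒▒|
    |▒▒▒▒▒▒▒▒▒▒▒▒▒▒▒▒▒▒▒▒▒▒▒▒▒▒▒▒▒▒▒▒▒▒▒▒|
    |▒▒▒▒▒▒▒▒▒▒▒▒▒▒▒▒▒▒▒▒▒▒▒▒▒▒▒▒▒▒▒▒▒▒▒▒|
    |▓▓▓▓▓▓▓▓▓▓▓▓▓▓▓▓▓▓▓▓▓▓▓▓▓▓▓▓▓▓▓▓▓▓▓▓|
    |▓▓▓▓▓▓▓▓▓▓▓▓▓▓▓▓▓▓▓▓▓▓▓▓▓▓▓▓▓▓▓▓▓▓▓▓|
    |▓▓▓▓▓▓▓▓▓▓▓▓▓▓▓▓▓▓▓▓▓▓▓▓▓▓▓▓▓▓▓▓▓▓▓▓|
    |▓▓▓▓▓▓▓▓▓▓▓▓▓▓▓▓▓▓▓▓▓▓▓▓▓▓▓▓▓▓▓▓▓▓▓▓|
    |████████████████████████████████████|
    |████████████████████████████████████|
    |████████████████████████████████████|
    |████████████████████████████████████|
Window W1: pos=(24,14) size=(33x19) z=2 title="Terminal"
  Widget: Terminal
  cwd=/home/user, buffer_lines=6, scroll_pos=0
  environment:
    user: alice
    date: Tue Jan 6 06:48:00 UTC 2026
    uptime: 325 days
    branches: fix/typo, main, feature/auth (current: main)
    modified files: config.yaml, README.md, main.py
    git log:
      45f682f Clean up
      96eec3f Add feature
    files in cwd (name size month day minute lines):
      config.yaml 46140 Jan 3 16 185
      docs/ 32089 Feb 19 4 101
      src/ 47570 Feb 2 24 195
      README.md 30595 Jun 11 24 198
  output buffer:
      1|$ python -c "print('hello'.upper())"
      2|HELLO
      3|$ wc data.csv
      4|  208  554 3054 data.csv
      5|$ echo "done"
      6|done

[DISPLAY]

━━━━━━━━━━━━━━━━━━━━━━━━┓             
al                      ┃             
────────────────────────┨             
n -c "print('hello'.uppe┃             
                        ┃             
ta.csv                  ┃             
554 3054 data.csv       ┃             
"done"                  ┃             
                        ┃             
                        ┃             
                        ┃━━━┓         
                        ┃   ┃         
                        ┃───┨         
                        ┃   ┃         
                        ┃   ┃         
                        ┃   ┃         
                        ┃   ┃         
                        ┃░░░┃         
━━━━━━━━━━━━━━━━━━━━━━━━┛░░░┃         
        ┗━━━━━━━━━━━━━━━━━━━┛         


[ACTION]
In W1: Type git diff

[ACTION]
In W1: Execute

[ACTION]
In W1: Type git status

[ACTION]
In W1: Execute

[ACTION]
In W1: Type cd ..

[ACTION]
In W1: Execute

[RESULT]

━━━━━━━━━━━━━━━━━━━━━━━━┓             
al                      ┃             
────────────────────────┨             
ain.py                  ┃             
ain.py                  ┃             
 +1,4 @@                ┃             
ted                     ┃             
 sys                    ┃             
tatus                   ┃             
ch main                 ┃             
 not staged for commit: ┃━━━┓         
                        ┃   ┃         
 modified:   config.yaml┃───┨         
 modified:   README.md  ┃   ┃         
 modified:   main.py    ┃   ┃         
                        ┃   ┃         
                        ┃   ┃         
                        ┃░░░┃         
━━━━━━━━━━━━━━━━━━━━━━━━┛░░░┃         
        ┗━━━━━━━━━━━━━━━━━━━┛         


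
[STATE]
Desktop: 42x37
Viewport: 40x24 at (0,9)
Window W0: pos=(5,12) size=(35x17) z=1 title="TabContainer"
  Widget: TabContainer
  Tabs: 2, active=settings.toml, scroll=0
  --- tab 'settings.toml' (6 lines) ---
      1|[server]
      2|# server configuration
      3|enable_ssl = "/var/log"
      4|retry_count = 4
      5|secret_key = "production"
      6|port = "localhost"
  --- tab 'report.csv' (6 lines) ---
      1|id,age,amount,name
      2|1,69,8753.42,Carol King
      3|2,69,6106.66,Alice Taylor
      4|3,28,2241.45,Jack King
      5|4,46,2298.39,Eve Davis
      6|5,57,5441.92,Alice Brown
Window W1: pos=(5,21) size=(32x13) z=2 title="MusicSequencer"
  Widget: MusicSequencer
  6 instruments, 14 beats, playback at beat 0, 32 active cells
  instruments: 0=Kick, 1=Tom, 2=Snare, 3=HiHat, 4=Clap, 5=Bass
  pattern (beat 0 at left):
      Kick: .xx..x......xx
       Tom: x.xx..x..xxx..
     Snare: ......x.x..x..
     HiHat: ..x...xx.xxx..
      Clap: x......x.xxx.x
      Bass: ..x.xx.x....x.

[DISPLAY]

                                        
                                        
                                        
     ┏━━━━━━━━━━━━━━━━━━━━━━━━━━━━━━━━━┓
     ┃ TabContainer                    ┃
     ┠─────────────────────────────────┨
     ┃[settings.toml]│ report.csv      ┃
     ┃─────────────────────────────────┃
     ┃[server]                         ┃
     ┃# server configuration           ┃
     ┃enable_ssl = "/var/log"          ┃
     ┃retry_count = 4                  ┃
     ┏━━━━━━━━━━━━━━━━━━━━━━━━━━━━━━┓  ┃
     ┃ MusicSequencer               ┃  ┃
     ┠──────────────────────────────┨  ┃
     ┃      ▼1234567890123          ┃  ┃
     ┃  Kick·██··█······██          ┃  ┃
     ┃   Tom█·██··█··███··          ┃  ┃
     ┃ Snare······█·█··█··          ┃  ┃
     ┃ HiHat··█···██·███··          ┃━━┛
     ┃  Clap█······█·███·█          ┃   
     ┃  Bass··█·██·█····█·          ┃   
     ┃                              ┃   
     ┃                              ┃   


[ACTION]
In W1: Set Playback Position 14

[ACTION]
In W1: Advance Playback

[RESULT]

                                        
                                        
                                        
     ┏━━━━━━━━━━━━━━━━━━━━━━━━━━━━━━━━━┓
     ┃ TabContainer                    ┃
     ┠─────────────────────────────────┨
     ┃[settings.toml]│ report.csv      ┃
     ┃─────────────────────────────────┃
     ┃[server]                         ┃
     ┃# server configuration           ┃
     ┃enable_ssl = "/var/log"          ┃
     ┃retry_count = 4                  ┃
     ┏━━━━━━━━━━━━━━━━━━━━━━━━━━━━━━┓  ┃
     ┃ MusicSequencer               ┃  ┃
     ┠──────────────────────────────┨  ┃
     ┃      0▼234567890123          ┃  ┃
     ┃  Kick·██··█······██          ┃  ┃
     ┃   Tom█·██··█··███··          ┃  ┃
     ┃ Snare······█·█··█··          ┃  ┃
     ┃ HiHat··█···██·███··          ┃━━┛
     ┃  Clap█······█·███·█          ┃   
     ┃  Bass··█·██·█····█·          ┃   
     ┃                              ┃   
     ┃                              ┃   


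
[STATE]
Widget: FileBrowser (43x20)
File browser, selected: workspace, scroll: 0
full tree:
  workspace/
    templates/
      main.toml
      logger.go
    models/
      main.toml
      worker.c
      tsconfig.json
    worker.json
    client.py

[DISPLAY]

> [-] workspace/                           
    [+] templates/                         
    [+] models/                            
    worker.json                            
    client.py                              
                                           
                                           
                                           
                                           
                                           
                                           
                                           
                                           
                                           
                                           
                                           
                                           
                                           
                                           
                                           


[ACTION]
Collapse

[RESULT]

> [+] workspace/                           
                                           
                                           
                                           
                                           
                                           
                                           
                                           
                                           
                                           
                                           
                                           
                                           
                                           
                                           
                                           
                                           
                                           
                                           
                                           


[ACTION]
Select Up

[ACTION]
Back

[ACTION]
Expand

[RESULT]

> [-] workspace/                           
    [+] templates/                         
    [+] models/                            
    worker.json                            
    client.py                              
                                           
                                           
                                           
                                           
                                           
                                           
                                           
                                           
                                           
                                           
                                           
                                           
                                           
                                           
                                           


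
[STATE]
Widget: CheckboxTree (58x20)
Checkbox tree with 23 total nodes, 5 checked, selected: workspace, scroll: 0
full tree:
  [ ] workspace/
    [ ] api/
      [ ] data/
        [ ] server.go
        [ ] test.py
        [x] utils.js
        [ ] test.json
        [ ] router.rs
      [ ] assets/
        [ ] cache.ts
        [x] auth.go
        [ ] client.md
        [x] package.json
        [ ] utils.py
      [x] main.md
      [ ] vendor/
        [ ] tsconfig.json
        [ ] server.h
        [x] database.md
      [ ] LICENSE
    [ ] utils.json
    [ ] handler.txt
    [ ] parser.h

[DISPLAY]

>[-] workspace/                                           
   [-] api/                                               
     [-] data/                                            
       [ ] server.go                                      
       [ ] test.py                                        
       [x] utils.js                                       
       [ ] test.json                                      
       [ ] router.rs                                      
     [-] assets/                                          
       [ ] cache.ts                                       
       [x] auth.go                                        
       [ ] client.md                                      
       [x] package.json                                   
       [ ] utils.py                                       
     [x] main.md                                          
     [-] vendor/                                          
       [ ] tsconfig.json                                  
       [ ] server.h                                       
       [x] database.md                                    
     [ ] LICENSE                                          


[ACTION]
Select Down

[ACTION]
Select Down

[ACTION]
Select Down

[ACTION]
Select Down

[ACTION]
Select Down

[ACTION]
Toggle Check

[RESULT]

 [-] workspace/                                           
   [-] api/                                               
     [ ] data/                                            
       [ ] server.go                                      
       [ ] test.py                                        
>      [ ] utils.js                                       
       [ ] test.json                                      
       [ ] router.rs                                      
     [-] assets/                                          
       [ ] cache.ts                                       
       [x] auth.go                                        
       [ ] client.md                                      
       [x] package.json                                   
       [ ] utils.py                                       
     [x] main.md                                          
     [-] vendor/                                          
       [ ] tsconfig.json                                  
       [ ] server.h                                       
       [x] database.md                                    
     [ ] LICENSE                                          


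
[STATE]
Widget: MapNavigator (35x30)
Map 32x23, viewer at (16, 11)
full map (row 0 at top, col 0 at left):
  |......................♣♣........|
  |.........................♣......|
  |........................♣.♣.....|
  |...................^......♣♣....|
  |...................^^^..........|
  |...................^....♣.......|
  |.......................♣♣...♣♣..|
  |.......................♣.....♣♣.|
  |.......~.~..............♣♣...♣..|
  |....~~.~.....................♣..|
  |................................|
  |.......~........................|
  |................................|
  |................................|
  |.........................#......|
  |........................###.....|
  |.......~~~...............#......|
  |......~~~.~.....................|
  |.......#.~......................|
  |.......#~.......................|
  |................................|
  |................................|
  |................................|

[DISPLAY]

                                   
                                   
                                   
                                   
 ......................♣♣........  
 .........................♣......  
 ........................♣.♣.....  
 ...................^......♣♣....  
 ...................^^^..........  
 ...................^....♣.......  
 .......................♣♣...♣♣..  
 .......................♣.....♣♣.  
 .......~.~..............♣♣...♣..  
 ....~~.~.....................♣..  
 ................................  
 .......~........@...............  
 ................................  
 ................................  
 .........................#......  
 ........................###.....  
 .......~~~...............#......  
 ......~~~.~.....................  
 .......#.~......................  
 .......#~.......................  
 ................................  
 ................................  
 ................................  
                                   
                                   
                                   


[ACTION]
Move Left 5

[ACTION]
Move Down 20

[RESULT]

      .......................♣.....
      .......~.~..............♣♣...
      ....~~.~.....................
      .............................
      .......~.....................
      .............................
      .............................
      .........................#...
      ........................###..
      .......~~~...............#...
      ......~~~.~..................
      .......#.~...................
      .......#~....................
      .............................
      .............................
      ...........@.................
                                   
                                   
                                   
                                   
                                   
                                   
                                   
                                   
                                   
                                   
                                   
                                   
                                   
                                   


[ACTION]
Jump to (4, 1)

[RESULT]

                                   
                                   
                                   
                                   
                                   
                                   
                                   
                                   
                                   
                                   
                                   
                                   
                                   
                                   
             ......................
             ....@.................
             ......................
             ...................^..
             ...................^^^
             ...................^..
             ......................
             ......................
             .......~.~............
             ....~~.~..............
             ......................
             .......~..............
             ......................
             ......................
             ......................
             ......................


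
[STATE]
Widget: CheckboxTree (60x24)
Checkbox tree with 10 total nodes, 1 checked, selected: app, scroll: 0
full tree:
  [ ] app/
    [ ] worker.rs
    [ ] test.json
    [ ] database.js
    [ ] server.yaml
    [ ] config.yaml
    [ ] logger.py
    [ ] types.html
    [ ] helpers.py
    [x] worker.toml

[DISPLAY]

>[-] app/                                                   
   [ ] worker.rs                                            
   [ ] test.json                                            
   [ ] database.js                                          
   [ ] server.yaml                                          
   [ ] config.yaml                                          
   [ ] logger.py                                            
   [ ] types.html                                           
   [ ] helpers.py                                           
   [x] worker.toml                                          
                                                            
                                                            
                                                            
                                                            
                                                            
                                                            
                                                            
                                                            
                                                            
                                                            
                                                            
                                                            
                                                            
                                                            


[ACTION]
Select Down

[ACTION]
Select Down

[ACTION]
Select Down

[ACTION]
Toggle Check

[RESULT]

 [-] app/                                                   
   [ ] worker.rs                                            
   [ ] test.json                                            
>  [x] database.js                                          
   [ ] server.yaml                                          
   [ ] config.yaml                                          
   [ ] logger.py                                            
   [ ] types.html                                           
   [ ] helpers.py                                           
   [x] worker.toml                                          
                                                            
                                                            
                                                            
                                                            
                                                            
                                                            
                                                            
                                                            
                                                            
                                                            
                                                            
                                                            
                                                            
                                                            


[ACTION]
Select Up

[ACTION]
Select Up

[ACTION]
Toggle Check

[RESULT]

 [-] app/                                                   
>  [x] worker.rs                                            
   [ ] test.json                                            
   [x] database.js                                          
   [ ] server.yaml                                          
   [ ] config.yaml                                          
   [ ] logger.py                                            
   [ ] types.html                                           
   [ ] helpers.py                                           
   [x] worker.toml                                          
                                                            
                                                            
                                                            
                                                            
                                                            
                                                            
                                                            
                                                            
                                                            
                                                            
                                                            
                                                            
                                                            
                                                            


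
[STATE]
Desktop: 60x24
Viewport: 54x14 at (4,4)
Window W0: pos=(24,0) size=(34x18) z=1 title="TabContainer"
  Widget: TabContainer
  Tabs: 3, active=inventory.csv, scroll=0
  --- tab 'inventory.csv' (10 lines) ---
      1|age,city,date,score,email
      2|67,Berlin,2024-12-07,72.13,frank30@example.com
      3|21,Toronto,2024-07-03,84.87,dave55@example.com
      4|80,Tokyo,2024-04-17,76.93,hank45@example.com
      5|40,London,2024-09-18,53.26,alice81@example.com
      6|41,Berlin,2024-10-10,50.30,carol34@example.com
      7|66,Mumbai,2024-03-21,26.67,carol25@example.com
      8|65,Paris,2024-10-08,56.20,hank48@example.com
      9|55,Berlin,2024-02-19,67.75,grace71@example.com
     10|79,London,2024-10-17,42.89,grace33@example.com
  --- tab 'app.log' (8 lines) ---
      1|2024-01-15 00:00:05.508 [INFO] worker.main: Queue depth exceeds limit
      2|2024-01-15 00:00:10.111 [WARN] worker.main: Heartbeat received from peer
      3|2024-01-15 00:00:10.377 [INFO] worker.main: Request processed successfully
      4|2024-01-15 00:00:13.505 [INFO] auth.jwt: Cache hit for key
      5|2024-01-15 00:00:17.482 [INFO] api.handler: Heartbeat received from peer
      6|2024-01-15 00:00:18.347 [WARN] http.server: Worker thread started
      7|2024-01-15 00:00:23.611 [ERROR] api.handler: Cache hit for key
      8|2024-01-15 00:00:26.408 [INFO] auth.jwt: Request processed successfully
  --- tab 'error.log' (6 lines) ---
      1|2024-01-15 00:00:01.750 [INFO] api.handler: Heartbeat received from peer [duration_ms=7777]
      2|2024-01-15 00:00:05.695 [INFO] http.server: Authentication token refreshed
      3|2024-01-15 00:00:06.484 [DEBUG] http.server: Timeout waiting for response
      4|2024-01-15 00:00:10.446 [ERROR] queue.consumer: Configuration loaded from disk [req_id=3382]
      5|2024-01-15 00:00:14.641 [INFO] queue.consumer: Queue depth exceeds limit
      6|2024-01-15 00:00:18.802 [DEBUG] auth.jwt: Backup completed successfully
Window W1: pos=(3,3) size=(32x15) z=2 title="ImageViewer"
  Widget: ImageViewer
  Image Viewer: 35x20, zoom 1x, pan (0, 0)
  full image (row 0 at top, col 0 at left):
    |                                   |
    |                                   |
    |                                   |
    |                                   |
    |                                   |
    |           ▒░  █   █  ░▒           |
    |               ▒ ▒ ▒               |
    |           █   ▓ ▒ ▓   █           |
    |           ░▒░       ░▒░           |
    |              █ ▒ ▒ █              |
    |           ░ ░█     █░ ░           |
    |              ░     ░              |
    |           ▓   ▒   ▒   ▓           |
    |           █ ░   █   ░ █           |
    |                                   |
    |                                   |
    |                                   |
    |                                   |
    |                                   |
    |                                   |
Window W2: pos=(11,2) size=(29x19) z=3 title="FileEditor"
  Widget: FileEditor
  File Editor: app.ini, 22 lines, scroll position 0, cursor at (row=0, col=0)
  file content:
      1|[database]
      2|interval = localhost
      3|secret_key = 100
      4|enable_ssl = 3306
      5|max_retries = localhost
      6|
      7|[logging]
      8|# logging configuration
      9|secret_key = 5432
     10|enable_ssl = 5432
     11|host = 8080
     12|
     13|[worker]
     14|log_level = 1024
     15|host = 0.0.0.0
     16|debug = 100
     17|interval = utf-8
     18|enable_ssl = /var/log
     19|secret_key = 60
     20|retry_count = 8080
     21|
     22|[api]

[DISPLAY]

 ImageV┠───────────────────────────┨─────────────────┃
───────┃█database]                ▲┃core,email       ┃
       ┃interval = localhost      █┃12-07,72.13,frank┃
       ┃secret_key = 100          ░┃-07-03,84.87,dave┃
       ┃enable_ssl = 3306         ░┃4-17,76.93,hank45┃
       ┃max_retries = localhost   ░┃09-18,53.26,alice┃
       ┃                          ░┃10-10,50.30,carol┃
       ┃[logging]                 ░┃03-21,26.67,carol┃
       ┃# logging configuration   ░┃0-08,56.20,hank48┃
       ┃secret_key = 5432         ░┃02-19,67.75,grace┃
       ┃enable_ssl = 5432         ░┃10-17,42.89,grace┃
       ┃host = 8080               ░┃                 ┃
       ┃                          ░┃                 ┃
━━━━━━━┃[worker]                  ░┃━━━━━━━━━━━━━━━━━┛


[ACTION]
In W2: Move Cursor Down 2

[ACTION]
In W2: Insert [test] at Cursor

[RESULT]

 ImageV┠───────────────────────────┨─────────────────┃
───────┃[database]                ▲┃core,email       ┃
       ┃interval = localhost      █┃12-07,72.13,frank┃
       ┃test█ecret_key = 100      ░┃-07-03,84.87,dave┃
       ┃enable_ssl = 3306         ░┃4-17,76.93,hank45┃
       ┃max_retries = localhost   ░┃09-18,53.26,alice┃
       ┃                          ░┃10-10,50.30,carol┃
       ┃[logging]                 ░┃03-21,26.67,carol┃
       ┃# logging configuration   ░┃0-08,56.20,hank48┃
       ┃secret_key = 5432         ░┃02-19,67.75,grace┃
       ┃enable_ssl = 5432         ░┃10-17,42.89,grace┃
       ┃host = 8080               ░┃                 ┃
       ┃                          ░┃                 ┃
━━━━━━━┃[worker]                  ░┃━━━━━━━━━━━━━━━━━┛


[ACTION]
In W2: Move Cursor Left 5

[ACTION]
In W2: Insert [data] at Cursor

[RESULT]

 ImageV┠───────────────────────────┨─────────────────┃
───────┃[database]                ▲┃core,email       ┃
       ┃interval = localhost      █┃12-07,72.13,frank┃
       ┃data█estsecret_key = 100  ░┃-07-03,84.87,dave┃
       ┃enable_ssl = 3306         ░┃4-17,76.93,hank45┃
       ┃max_retries = localhost   ░┃09-18,53.26,alice┃
       ┃                          ░┃10-10,50.30,carol┃
       ┃[logging]                 ░┃03-21,26.67,carol┃
       ┃# logging configuration   ░┃0-08,56.20,hank48┃
       ┃secret_key = 5432         ░┃02-19,67.75,grace┃
       ┃enable_ssl = 5432         ░┃10-17,42.89,grace┃
       ┃host = 8080               ░┃                 ┃
       ┃                          ░┃                 ┃
━━━━━━━┃[worker]                  ░┃━━━━━━━━━━━━━━━━━┛


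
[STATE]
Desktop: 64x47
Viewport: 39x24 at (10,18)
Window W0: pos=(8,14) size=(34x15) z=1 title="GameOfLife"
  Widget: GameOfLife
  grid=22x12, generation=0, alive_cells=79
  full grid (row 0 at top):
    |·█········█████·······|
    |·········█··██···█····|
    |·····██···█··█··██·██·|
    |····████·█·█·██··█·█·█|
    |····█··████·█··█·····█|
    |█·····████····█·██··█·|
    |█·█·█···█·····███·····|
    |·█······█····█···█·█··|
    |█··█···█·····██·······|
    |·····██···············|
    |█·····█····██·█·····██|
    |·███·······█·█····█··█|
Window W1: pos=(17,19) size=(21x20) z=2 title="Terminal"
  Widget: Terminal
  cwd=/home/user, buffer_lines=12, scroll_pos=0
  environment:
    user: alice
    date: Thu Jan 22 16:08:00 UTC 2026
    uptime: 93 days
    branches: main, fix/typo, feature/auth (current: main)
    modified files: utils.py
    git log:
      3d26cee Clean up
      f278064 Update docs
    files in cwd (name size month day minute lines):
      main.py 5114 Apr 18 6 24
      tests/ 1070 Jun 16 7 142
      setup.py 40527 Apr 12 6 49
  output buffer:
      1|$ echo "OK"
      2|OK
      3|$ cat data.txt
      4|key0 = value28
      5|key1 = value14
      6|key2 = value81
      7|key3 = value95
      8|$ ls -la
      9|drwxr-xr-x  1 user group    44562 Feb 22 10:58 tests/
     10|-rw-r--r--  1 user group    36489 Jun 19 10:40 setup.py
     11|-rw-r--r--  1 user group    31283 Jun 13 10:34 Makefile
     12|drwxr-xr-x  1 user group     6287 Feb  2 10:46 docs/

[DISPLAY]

········█··██···█····          ┃       
····██·┏━━━━━━━━━━━━━━━━━━━┓   ┃       
···████┃ Terminal          ┃   ┃       
···█··█┠───────────────────┨   ┃       
·····██┃$ echo "OK"        ┃   ┃       
·█·█···┃OK                 ┃   ┃       
█······┃$ cat data.txt     ┃   ┃       
··█···█┃key0 = value28     ┃   ┃       
····██·┃key1 = value14     ┃   ┃       
·····█·┃key2 = value81     ┃   ┃       
━━━━━━━┃key3 = value95     ┃━━━┛       
       ┃$ ls -la           ┃           
       ┃drwxr-xr-x  1 user ┃           
       ┃-rw-r--r--  1 user ┃           
       ┃-rw-r--r--  1 user ┃           
       ┃drwxr-xr-x  1 user ┃           
       ┃$ █                ┃           
       ┃                   ┃           
       ┃                   ┃           
       ┃                   ┃           
       ┗━━━━━━━━━━━━━━━━━━━┛           
                                       
                                       
                                       


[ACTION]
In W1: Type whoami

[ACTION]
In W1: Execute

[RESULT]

········█··██···█····          ┃       
····██·┏━━━━━━━━━━━━━━━━━━━┓   ┃       
···████┃ Terminal          ┃   ┃       
···█··█┠───────────────────┨   ┃       
·····██┃$ echo "OK"        ┃   ┃       
·█·█···┃OK                 ┃   ┃       
█······┃$ cat data.txt     ┃   ┃       
··█···█┃key0 = value28     ┃   ┃       
····██·┃key1 = value14     ┃   ┃       
·····█·┃key2 = value81     ┃   ┃       
━━━━━━━┃key3 = value95     ┃━━━┛       
       ┃$ ls -la           ┃           
       ┃drwxr-xr-x  1 user ┃           
       ┃-rw-r--r--  1 user ┃           
       ┃-rw-r--r--  1 user ┃           
       ┃drwxr-xr-x  1 user ┃           
       ┃$ whoami           ┃           
       ┃alice              ┃           
       ┃$ █                ┃           
       ┃                   ┃           
       ┗━━━━━━━━━━━━━━━━━━━┛           
                                       
                                       
                                       


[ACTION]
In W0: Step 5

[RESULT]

········█·█··██······          ┃       
······█┏━━━━━━━━━━━━━━━━━━━┓   ┃       
·······┃ Terminal          ┃   ┃       
·······┠───────────────────┨   ┃       
·██····┃$ echo "OK"        ┃   ┃       
█···██·┃OK                 ┃   ┃       
·█·····┃$ cat data.txt     ┃   ┃       
████···┃key0 = value28     ┃   ┃       
·█··█·█┃key1 = value14     ┃   ┃       
··█····┃key2 = value81     ┃   ┃       
━━━━━━━┃key3 = value95     ┃━━━┛       
       ┃$ ls -la           ┃           
       ┃drwxr-xr-x  1 user ┃           
       ┃-rw-r--r--  1 user ┃           
       ┃-rw-r--r--  1 user ┃           
       ┃drwxr-xr-x  1 user ┃           
       ┃$ whoami           ┃           
       ┃alice              ┃           
       ┃$ █                ┃           
       ┃                   ┃           
       ┗━━━━━━━━━━━━━━━━━━━┛           
                                       
                                       
                                       


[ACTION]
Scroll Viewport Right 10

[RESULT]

█··██······          ┃                 
━━━━━━━━━━━━━━━━━┓   ┃                 
erminal          ┃   ┃                 
─────────────────┨   ┃                 
echo "OK"        ┃   ┃                 
                 ┃   ┃                 
cat data.txt     ┃   ┃                 
y0 = value28     ┃   ┃                 
y1 = value14     ┃   ┃                 
y2 = value81     ┃   ┃                 
y3 = value95     ┃━━━┛                 
ls -la           ┃                     
wxr-xr-x  1 user ┃                     
w-r--r--  1 user ┃                     
w-r--r--  1 user ┃                     
wxr-xr-x  1 user ┃                     
whoami           ┃                     
ice              ┃                     
█                ┃                     
                 ┃                     
━━━━━━━━━━━━━━━━━┛                     
                                       
                                       
                                       


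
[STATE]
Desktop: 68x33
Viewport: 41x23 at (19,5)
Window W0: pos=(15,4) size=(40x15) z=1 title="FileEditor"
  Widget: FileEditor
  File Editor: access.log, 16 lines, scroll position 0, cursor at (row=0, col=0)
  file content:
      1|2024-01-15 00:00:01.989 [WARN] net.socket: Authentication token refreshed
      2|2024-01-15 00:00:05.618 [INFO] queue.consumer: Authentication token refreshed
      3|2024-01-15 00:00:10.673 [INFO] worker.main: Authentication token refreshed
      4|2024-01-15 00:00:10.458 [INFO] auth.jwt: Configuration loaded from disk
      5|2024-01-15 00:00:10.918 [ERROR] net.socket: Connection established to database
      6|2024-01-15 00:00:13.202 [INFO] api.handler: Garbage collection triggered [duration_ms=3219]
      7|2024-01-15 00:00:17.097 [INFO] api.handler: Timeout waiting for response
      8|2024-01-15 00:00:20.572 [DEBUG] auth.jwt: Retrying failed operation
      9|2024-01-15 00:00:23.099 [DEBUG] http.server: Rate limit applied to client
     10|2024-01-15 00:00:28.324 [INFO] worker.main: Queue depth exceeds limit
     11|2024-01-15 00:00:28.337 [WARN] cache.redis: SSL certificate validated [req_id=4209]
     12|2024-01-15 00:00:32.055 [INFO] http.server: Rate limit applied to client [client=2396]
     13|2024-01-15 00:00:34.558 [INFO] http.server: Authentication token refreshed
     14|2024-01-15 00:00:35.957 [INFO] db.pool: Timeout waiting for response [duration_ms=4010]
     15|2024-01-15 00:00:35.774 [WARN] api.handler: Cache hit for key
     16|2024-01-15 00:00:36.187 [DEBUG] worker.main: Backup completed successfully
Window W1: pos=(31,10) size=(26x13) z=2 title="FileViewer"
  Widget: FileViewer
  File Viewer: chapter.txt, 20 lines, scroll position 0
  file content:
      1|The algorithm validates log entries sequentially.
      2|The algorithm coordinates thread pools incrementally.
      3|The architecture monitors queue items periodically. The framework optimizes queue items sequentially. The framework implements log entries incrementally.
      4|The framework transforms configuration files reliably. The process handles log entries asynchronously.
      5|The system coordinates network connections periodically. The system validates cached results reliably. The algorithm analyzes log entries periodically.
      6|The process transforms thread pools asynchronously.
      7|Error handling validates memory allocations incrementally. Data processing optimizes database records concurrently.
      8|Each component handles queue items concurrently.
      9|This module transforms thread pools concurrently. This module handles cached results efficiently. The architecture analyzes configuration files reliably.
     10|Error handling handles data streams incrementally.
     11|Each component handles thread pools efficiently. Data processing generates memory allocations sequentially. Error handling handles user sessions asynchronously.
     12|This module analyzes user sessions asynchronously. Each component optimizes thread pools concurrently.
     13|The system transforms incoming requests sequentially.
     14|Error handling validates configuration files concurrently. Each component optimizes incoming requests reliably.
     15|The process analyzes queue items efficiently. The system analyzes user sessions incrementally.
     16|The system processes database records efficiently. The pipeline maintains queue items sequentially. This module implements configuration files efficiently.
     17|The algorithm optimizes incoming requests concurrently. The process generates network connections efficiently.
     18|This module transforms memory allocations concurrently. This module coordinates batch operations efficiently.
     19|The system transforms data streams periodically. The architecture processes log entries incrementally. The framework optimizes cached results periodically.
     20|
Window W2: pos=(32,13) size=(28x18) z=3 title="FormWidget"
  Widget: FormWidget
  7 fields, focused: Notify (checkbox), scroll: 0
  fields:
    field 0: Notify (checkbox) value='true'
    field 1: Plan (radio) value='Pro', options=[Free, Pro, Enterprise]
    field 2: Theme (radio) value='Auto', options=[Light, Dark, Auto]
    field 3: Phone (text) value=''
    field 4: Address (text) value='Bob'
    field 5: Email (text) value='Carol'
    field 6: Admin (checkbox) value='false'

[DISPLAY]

leEditor                           ┃     
───────────────────────────────────┨     
4-01-15 00:00:01.989 [WARN] net.so▲┃     
4-01-15 00:00:05.618 [INFO] queue.█┃     
4-01-15 00:00:10.673 [INFO] worker░┃     
4-01-15 00:0┏━━━━━━━━━━━━━━━━━━━━━━━━┓   
4-01-15 00:0┃ FileViewer             ┃   
4-01-15 00:0┠────────────────────────┨   
4-01-15 00:0┃┏━━━━━━━━━━━━━━━━━━━━━━━━━━┓
4-01-15 00:0┃┃ FormWidget               ┃
4-01-15 00:0┃┠──────────────────────────┨
4-01-15 00:0┃┃> Notify:     [x]         ┃
4-01-15 00:0┃┃  Plan:       ( ) Free  (●┃
━━━━━━━━━━━━┃┃  Theme:      ( ) Light  (┃
            ┃┃  Phone:      [          ]┃
            ┃┃  Address:    [Bob       ]┃
            ┃┃  Email:      [Carol     ]┃
            ┗┃  Admin:      [ ]         ┃
             ┃                          ┃
             ┃                          ┃
             ┃                          ┃
             ┃                          ┃
             ┃                          ┃


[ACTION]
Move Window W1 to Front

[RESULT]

leEditor                           ┃     
───────────────────────────────────┨     
4-01-15 00:00:01.989 [WARN] net.so▲┃     
4-01-15 00:00:05.618 [INFO] queue.█┃     
4-01-15 00:00:10.673 [INFO] worker░┃     
4-01-15 00:0┏━━━━━━━━━━━━━━━━━━━━━━━━┓   
4-01-15 00:0┃ FileViewer             ┃   
4-01-15 00:0┠────────────────────────┨   
4-01-15 00:0┃The algorithm validates▲┃━━┓
4-01-15 00:0┃The algorithm coordinat█┃  ┃
4-01-15 00:0┃The architecture monito░┃──┨
4-01-15 00:0┃The framework transform░┃  ┃
4-01-15 00:0┃The system coordinates ░┃(●┃
━━━━━━━━━━━━┃The process transforms ░┃ (┃
            ┃Error handling validate░┃ ]┃
            ┃Each component handles ░┃ ]┃
            ┃This module transforms ▼┃ ]┃
            ┗━━━━━━━━━━━━━━━━━━━━━━━━┛  ┃
             ┃                          ┃
             ┃                          ┃
             ┃                          ┃
             ┃                          ┃
             ┃                          ┃


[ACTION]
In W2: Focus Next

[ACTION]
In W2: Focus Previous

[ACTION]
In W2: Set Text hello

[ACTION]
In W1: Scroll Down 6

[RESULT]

leEditor                           ┃     
───────────────────────────────────┨     
4-01-15 00:00:01.989 [WARN] net.so▲┃     
4-01-15 00:00:05.618 [INFO] queue.█┃     
4-01-15 00:00:10.673 [INFO] worker░┃     
4-01-15 00:0┏━━━━━━━━━━━━━━━━━━━━━━━━┓   
4-01-15 00:0┃ FileViewer             ┃   
4-01-15 00:0┠────────────────────────┨   
4-01-15 00:0┃Error handling validate▲┃━━┓
4-01-15 00:0┃Each component handles ░┃  ┃
4-01-15 00:0┃This module transforms ░┃──┨
4-01-15 00:0┃Error handling handles ░┃  ┃
4-01-15 00:0┃Each component handles █┃(●┃
━━━━━━━━━━━━┃This module analyzes us░┃ (┃
            ┃The system transforms i░┃ ]┃
            ┃Error handling validate░┃ ]┃
            ┃The process analyzes qu▼┃ ]┃
            ┗━━━━━━━━━━━━━━━━━━━━━━━━┛  ┃
             ┃                          ┃
             ┃                          ┃
             ┃                          ┃
             ┃                          ┃
             ┃                          ┃
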